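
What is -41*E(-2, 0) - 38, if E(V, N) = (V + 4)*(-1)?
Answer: 44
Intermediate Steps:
E(V, N) = -4 - V (E(V, N) = (4 + V)*(-1) = -4 - V)
-41*E(-2, 0) - 38 = -41*(-4 - 1*(-2)) - 38 = -41*(-4 + 2) - 38 = -41*(-2) - 38 = 82 - 38 = 44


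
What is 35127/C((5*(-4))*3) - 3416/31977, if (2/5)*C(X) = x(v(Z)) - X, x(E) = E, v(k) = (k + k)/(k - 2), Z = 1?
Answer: 1122760759/4636665 ≈ 242.15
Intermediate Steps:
v(k) = 2*k/(-2 + k) (v(k) = (2*k)/(-2 + k) = 2*k/(-2 + k))
C(X) = -5 - 5*X/2 (C(X) = 5*(2*1/(-2 + 1) - X)/2 = 5*(2*1/(-1) - X)/2 = 5*(2*1*(-1) - X)/2 = 5*(-2 - X)/2 = -5 - 5*X/2)
35127/C((5*(-4))*3) - 3416/31977 = 35127/(-5 - 5*5*(-4)*3/2) - 3416/31977 = 35127/(-5 - (-50)*3) - 3416*1/31977 = 35127/(-5 - 5/2*(-60)) - 3416/31977 = 35127/(-5 + 150) - 3416/31977 = 35127/145 - 3416/31977 = 1122760759/4636665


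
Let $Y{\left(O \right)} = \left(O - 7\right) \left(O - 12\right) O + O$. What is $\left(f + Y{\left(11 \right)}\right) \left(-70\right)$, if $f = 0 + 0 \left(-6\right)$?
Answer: $2310$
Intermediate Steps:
$Y{\left(O \right)} = O + O \left(-12 + O\right) \left(-7 + O\right)$ ($Y{\left(O \right)} = \left(-7 + O\right) \left(-12 + O\right) O + O = \left(-12 + O\right) \left(-7 + O\right) O + O = O \left(-12 + O\right) \left(-7 + O\right) + O = O + O \left(-12 + O\right) \left(-7 + O\right)$)
$f = 0$ ($f = 0 + 0 = 0$)
$\left(f + Y{\left(11 \right)}\right) \left(-70\right) = \left(0 + 11 \left(85 + 11^{2} - 209\right)\right) \left(-70\right) = \left(0 + 11 \left(85 + 121 - 209\right)\right) \left(-70\right) = \left(0 + 11 \left(-3\right)\right) \left(-70\right) = \left(0 - 33\right) \left(-70\right) = \left(-33\right) \left(-70\right) = 2310$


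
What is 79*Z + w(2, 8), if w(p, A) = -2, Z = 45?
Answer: 3553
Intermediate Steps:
79*Z + w(2, 8) = 79*45 - 2 = 3555 - 2 = 3553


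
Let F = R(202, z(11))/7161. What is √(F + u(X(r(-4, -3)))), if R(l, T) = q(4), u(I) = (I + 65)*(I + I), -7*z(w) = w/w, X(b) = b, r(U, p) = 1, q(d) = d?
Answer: 2*√1692244554/7161 ≈ 11.489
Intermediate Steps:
z(w) = -⅐ (z(w) = -w/(7*w) = -⅐*1 = -⅐)
u(I) = 2*I*(65 + I) (u(I) = (65 + I)*(2*I) = 2*I*(65 + I))
R(l, T) = 4
F = 4/7161 ≈ 0.00055858
√(F + u(X(r(-4, -3)))) = √(4/7161 + 2*1*(65 + 1)) = √(4/7161 + 2*1*66) = √(4/7161 + 132) = √(945256/7161) = 2*√1692244554/7161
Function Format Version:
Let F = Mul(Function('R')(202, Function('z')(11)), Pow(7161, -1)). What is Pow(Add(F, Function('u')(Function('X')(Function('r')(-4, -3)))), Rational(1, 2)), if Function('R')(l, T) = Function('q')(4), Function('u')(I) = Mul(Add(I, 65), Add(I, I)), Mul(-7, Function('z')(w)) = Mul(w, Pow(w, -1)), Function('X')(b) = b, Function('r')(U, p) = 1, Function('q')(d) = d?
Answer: Mul(Rational(2, 7161), Pow(1692244554, Rational(1, 2))) ≈ 11.489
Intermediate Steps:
Function('z')(w) = Rational(-1, 7) (Function('z')(w) = Mul(Rational(-1, 7), Mul(w, Pow(w, -1))) = Mul(Rational(-1, 7), 1) = Rational(-1, 7))
Function('u')(I) = Mul(2, I, Add(65, I)) (Function('u')(I) = Mul(Add(65, I), Mul(2, I)) = Mul(2, I, Add(65, I)))
Function('R')(l, T) = 4
F = Rational(4, 7161) (F = Mul(4, Pow(7161, -1)) = Mul(4, Rational(1, 7161)) = Rational(4, 7161) ≈ 0.00055858)
Pow(Add(F, Function('u')(Function('X')(Function('r')(-4, -3)))), Rational(1, 2)) = Pow(Add(Rational(4, 7161), Mul(2, 1, Add(65, 1))), Rational(1, 2)) = Pow(Add(Rational(4, 7161), Mul(2, 1, 66)), Rational(1, 2)) = Pow(Add(Rational(4, 7161), 132), Rational(1, 2)) = Pow(Rational(945256, 7161), Rational(1, 2)) = Mul(Rational(2, 7161), Pow(1692244554, Rational(1, 2)))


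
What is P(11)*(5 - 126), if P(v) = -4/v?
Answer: 44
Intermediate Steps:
P(11)*(5 - 126) = (-4/11)*(5 - 126) = -4*1/11*(-121) = -4/11*(-121) = 44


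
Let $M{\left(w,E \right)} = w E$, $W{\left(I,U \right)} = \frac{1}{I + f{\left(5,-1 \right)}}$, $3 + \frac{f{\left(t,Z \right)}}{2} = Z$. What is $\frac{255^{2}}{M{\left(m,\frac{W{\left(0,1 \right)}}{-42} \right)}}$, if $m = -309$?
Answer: $- \frac{7282800}{103} \approx -70707.0$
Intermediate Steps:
$f{\left(t,Z \right)} = -6 + 2 Z$
$W{\left(I,U \right)} = \frac{1}{-8 + I}$ ($W{\left(I,U \right)} = \frac{1}{I + \left(-6 + 2 \left(-1\right)\right)} = \frac{1}{I - 8} = \frac{1}{-8 + I}$)
$M{\left(w,E \right)} = E w$
$\frac{255^{2}}{M{\left(m,\frac{W{\left(0,1 \right)}}{-42} \right)}} = \frac{255^{2}}{\frac{1}{\left(-8 + 0\right) \left(-42\right)} \left(-309\right)} = \frac{65025}{\frac{1}{-8} \left(- \frac{1}{42}\right) \left(-309\right)} = \frac{65025}{\left(- \frac{1}{8}\right) \left(- \frac{1}{42}\right) \left(-309\right)} = \frac{65025}{\frac{1}{336} \left(-309\right)} = \frac{65025}{- \frac{103}{112}} = 65025 \left(- \frac{112}{103}\right) = - \frac{7282800}{103}$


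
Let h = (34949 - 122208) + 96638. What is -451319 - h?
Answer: -460698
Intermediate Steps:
h = 9379 (h = -87259 + 96638 = 9379)
-451319 - h = -451319 - 1*9379 = -451319 - 9379 = -460698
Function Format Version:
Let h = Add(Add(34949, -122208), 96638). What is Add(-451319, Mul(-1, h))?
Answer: -460698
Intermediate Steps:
h = 9379 (h = Add(-87259, 96638) = 9379)
Add(-451319, Mul(-1, h)) = Add(-451319, Mul(-1, 9379)) = Add(-451319, -9379) = -460698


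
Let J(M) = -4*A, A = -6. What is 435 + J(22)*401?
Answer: 10059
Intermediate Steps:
J(M) = 24 (J(M) = -4*(-6) = 24)
435 + J(22)*401 = 435 + 24*401 = 435 + 9624 = 10059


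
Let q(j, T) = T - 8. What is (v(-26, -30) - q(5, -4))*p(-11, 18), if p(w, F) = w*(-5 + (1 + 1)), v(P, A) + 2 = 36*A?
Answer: -35310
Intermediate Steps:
v(P, A) = -2 + 36*A
q(j, T) = -8 + T
p(w, F) = -3*w (p(w, F) = w*(-5 + 2) = w*(-3) = -3*w)
(v(-26, -30) - q(5, -4))*p(-11, 18) = ((-2 + 36*(-30)) - (-8 - 4))*(-3*(-11)) = ((-2 - 1080) - 1*(-12))*33 = (-1082 + 12)*33 = -1070*33 = -35310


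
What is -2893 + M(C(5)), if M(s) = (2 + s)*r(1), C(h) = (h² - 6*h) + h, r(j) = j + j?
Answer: -2889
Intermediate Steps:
r(j) = 2*j
C(h) = h² - 5*h
M(s) = 4 + 2*s (M(s) = (2 + s)*(2*1) = (2 + s)*2 = 4 + 2*s)
-2893 + M(C(5)) = -2893 + (4 + 2*(5*(-5 + 5))) = -2893 + (4 + 2*(5*0)) = -2893 + (4 + 2*0) = -2893 + (4 + 0) = -2893 + 4 = -2889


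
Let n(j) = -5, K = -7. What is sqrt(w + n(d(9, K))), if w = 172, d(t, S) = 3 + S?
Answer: sqrt(167) ≈ 12.923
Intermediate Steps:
sqrt(w + n(d(9, K))) = sqrt(172 - 5) = sqrt(167)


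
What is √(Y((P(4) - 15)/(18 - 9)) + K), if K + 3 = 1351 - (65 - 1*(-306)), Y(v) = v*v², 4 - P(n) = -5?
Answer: √79113/9 ≈ 31.252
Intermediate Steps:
P(n) = 9 (P(n) = 4 - 1*(-5) = 4 + 5 = 9)
Y(v) = v³
K = 977 (K = -3 + (1351 - (65 - 1*(-306))) = -3 + (1351 - (65 + 306)) = -3 + (1351 - 1*371) = -3 + (1351 - 371) = -3 + 980 = 977)
√(Y((P(4) - 15)/(18 - 9)) + K) = √(((9 - 15)/(18 - 9))³ + 977) = √((-6/9)³ + 977) = √((-6*⅑)³ + 977) = √((-⅔)³ + 977) = √(-8/27 + 977) = √(26371/27) = √79113/9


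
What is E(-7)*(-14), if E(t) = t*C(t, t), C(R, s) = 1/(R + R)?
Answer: -7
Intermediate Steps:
C(R, s) = 1/(2*R)
E(t) = ½ (E(t) = t*(1/(2*t)) = ½)
E(-7)*(-14) = (½)*(-14) = -7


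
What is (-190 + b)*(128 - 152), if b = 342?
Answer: -3648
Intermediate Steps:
(-190 + b)*(128 - 152) = (-190 + 342)*(128 - 152) = 152*(-24) = -3648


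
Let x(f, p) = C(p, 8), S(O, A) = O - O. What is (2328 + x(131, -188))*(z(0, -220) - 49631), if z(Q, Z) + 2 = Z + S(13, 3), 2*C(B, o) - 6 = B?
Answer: -111521161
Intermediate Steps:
C(B, o) = 3 + B/2
S(O, A) = 0
z(Q, Z) = -2 + Z (z(Q, Z) = -2 + (Z + 0) = -2 + Z)
x(f, p) = 3 + p/2
(2328 + x(131, -188))*(z(0, -220) - 49631) = (2328 + (3 + (½)*(-188)))*((-2 - 220) - 49631) = (2328 + (3 - 94))*(-222 - 49631) = (2328 - 91)*(-49853) = 2237*(-49853) = -111521161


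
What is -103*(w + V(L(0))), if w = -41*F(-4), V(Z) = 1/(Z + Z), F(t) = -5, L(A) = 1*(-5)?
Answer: -211047/10 ≈ -21105.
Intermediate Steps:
L(A) = -5
V(Z) = 1/(2*Z)
w = 205 (w = -41*(-5) = 205)
-103*(w + V(L(0))) = -103*(205 + (1/2)/(-5)) = -103*(205 + (1/2)*(-1/5)) = -103*(205 - 1/10) = -103*2049/10 = -211047/10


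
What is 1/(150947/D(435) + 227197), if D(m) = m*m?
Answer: 189225/42991503272 ≈ 4.4015e-6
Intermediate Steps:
D(m) = m**2
1/(150947/D(435) + 227197) = 1/(150947/(435**2) + 227197) = 1/(150947/189225 + 227197) = 1/(42991503272/189225) = 189225/42991503272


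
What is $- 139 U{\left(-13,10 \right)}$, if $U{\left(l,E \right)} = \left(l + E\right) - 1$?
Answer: $556$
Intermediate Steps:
$U{\left(l,E \right)} = -1 + E + l$ ($U{\left(l,E \right)} = \left(E + l\right) - 1 = -1 + E + l$)
$- 139 U{\left(-13,10 \right)} = - 139 \left(-1 + 10 - 13\right) = \left(-139\right) \left(-4\right) = 556$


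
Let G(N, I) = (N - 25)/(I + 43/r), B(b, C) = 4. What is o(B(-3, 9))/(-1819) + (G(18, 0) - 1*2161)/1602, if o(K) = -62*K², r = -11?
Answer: -50275981/62651817 ≈ -0.80247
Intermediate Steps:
G(N, I) = (-25 + N)/(-43/11 + I) (G(N, I) = (N - 25)/(I + 43/(-11)) = (-25 + N)/(I + 43*(-1/11)) = (-25 + N)/(I - 43/11) = (-25 + N)/(-43/11 + I))
o(B(-3, 9))/(-1819) + (G(18, 0) - 1*2161)/1602 = -62*4²/(-1819) + (11*(25 - 1*18)/(43 - 11*0) - 1*2161)/1602 = -62*16*(-1/1819) + (11*(25 - 18)/(43 + 0) - 2161)*(1/1602) = -992*(-1/1819) + (11*7/43 - 2161)*(1/1602) = 992/1819 + (11*(1/43)*7 - 2161)*(1/1602) = 992/1819 + (77/43 - 2161)*(1/1602) = 992/1819 - 92846/43*1/1602 = 992/1819 - 46423/34443 = -50275981/62651817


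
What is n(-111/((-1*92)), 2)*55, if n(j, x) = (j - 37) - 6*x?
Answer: -241835/92 ≈ -2628.6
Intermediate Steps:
n(j, x) = -37 + j - 6*x (n(j, x) = (-37 + j) - 6*x = -37 + j - 6*x)
n(-111/((-1*92)), 2)*55 = (-37 - 111/((-1*92)) - 6*2)*55 = (-37 - 111/(-92) - 12)*55 = (-37 - 111*(-1/92) - 12)*55 = (-37 + 111/92 - 12)*55 = -4397/92*55 = -241835/92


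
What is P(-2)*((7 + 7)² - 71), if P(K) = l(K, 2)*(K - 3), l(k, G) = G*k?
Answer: 2500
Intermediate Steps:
P(K) = 2*K*(-3 + K) (P(K) = (2*K)*(K - 3) = (2*K)*(-3 + K) = 2*K*(-3 + K))
P(-2)*((7 + 7)² - 71) = (2*(-2)*(-3 - 2))*((7 + 7)² - 71) = (2*(-2)*(-5))*(14² - 71) = 20*(196 - 71) = 20*125 = 2500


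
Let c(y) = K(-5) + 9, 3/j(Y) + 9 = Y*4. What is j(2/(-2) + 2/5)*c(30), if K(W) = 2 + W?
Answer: -30/19 ≈ -1.5789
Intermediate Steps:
j(Y) = 3/(-9 + 4*Y) (j(Y) = 3/(-9 + Y*4) = 3/(-9 + 4*Y))
c(y) = 6 (c(y) = (2 - 5) + 9 = -3 + 9 = 6)
j(2/(-2) + 2/5)*c(30) = (3/(-9 + 4*(2/(-2) + 2/5)))*6 = (3/(-9 + 4*(2*(-½) + 2*(⅕))))*6 = (3/(-9 + 4*(-1 + ⅖)))*6 = (3/(-9 + 4*(-⅗)))*6 = (3/(-9 - 12/5))*6 = (3/(-57/5))*6 = (3*(-5/57))*6 = -5/19*6 = -30/19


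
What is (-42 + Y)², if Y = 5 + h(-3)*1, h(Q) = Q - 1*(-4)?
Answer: 1296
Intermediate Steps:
h(Q) = 4 + Q (h(Q) = Q + 4 = 4 + Q)
Y = 6 (Y = 5 + (4 - 3)*1 = 5 + 1*1 = 5 + 1 = 6)
(-42 + Y)² = (-42 + 6)² = (-36)² = 1296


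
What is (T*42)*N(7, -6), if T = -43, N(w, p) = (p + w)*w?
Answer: -12642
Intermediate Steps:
N(w, p) = w*(p + w)
(T*42)*N(7, -6) = (-43*42)*(7*(-6 + 7)) = -12642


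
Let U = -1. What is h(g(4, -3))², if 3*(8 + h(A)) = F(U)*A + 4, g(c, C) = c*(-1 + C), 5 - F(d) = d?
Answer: 13456/9 ≈ 1495.1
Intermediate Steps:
F(d) = 5 - d
h(A) = -20/3 + 2*A (h(A) = -8 + ((5 - 1*(-1))*A + 4)/3 = -8 + ((5 + 1)*A + 4)/3 = -8 + (6*A + 4)/3 = -8 + (4 + 6*A)/3 = -8 + (4/3 + 2*A) = -20/3 + 2*A)
h(g(4, -3))² = (-20/3 + 2*(4*(-1 - 3)))² = (-20/3 + 2*(4*(-4)))² = (-20/3 + 2*(-16))² = (-20/3 - 32)² = (-116/3)² = 13456/9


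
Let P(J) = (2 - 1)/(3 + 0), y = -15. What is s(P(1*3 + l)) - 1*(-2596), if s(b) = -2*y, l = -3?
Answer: 2626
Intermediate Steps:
P(J) = 1/3
s(b) = 30 (s(b) = -2*(-15) = 30)
s(P(1*3 + l)) - 1*(-2596) = 30 - 1*(-2596) = 30 + 2596 = 2626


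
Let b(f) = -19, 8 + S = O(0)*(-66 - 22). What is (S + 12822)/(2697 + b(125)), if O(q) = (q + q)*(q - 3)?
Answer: 6407/1339 ≈ 4.7849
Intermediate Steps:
O(q) = 2*q*(-3 + q) (O(q) = (2*q)*(-3 + q) = 2*q*(-3 + q))
S = -8 (S = -8 + (2*0*(-3 + 0))*(-66 - 22) = -8 + (2*0*(-3))*(-88) = -8 + 0*(-88) = -8 + 0 = -8)
(S + 12822)/(2697 + b(125)) = (-8 + 12822)/(2697 - 19) = 12814/2678 = 12814*(1/2678) = 6407/1339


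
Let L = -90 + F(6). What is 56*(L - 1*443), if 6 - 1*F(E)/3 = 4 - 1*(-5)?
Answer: -30352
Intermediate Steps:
F(E) = -9 (F(E) = 18 - 3*(4 - 1*(-5)) = 18 - 3*(4 + 5) = 18 - 3*9 = 18 - 27 = -9)
L = -99 (L = -90 - 9 = -99)
56*(L - 1*443) = 56*(-99 - 1*443) = 56*(-99 - 443) = 56*(-542) = -30352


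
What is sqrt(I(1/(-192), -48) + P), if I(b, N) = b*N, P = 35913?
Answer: sqrt(143653)/2 ≈ 189.51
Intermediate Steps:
I(b, N) = N*b
sqrt(I(1/(-192), -48) + P) = sqrt(-48/(-192) + 35913) = sqrt(-48*(-1/192) + 35913) = sqrt(1/4 + 35913) = sqrt(143653/4) = sqrt(143653)/2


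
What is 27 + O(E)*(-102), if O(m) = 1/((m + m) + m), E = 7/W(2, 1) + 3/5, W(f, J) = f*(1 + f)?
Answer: 411/53 ≈ 7.7547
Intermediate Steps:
E = 53/30 (E = 7/((2*(1 + 2))) + 3/5 = 7/((2*3)) + 3*(⅕) = 7/6 + ⅗ = 53/30 ≈ 1.7667)
O(m) = 1/(3*m) (O(m) = 1/(2*m + m) = 1/(3*m))
27 + O(E)*(-102) = 27 + (1/(3*(53/30)))*(-102) = 27 + ((⅓)*(30/53))*(-102) = 27 + (10/53)*(-102) = 27 - 1020/53 = 411/53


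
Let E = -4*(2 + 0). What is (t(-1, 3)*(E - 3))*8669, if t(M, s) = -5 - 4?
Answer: 858231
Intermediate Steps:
E = -8 (E = -4*2 = -8)
t(M, s) = -9
(t(-1, 3)*(E - 3))*8669 = -9*(-8 - 3)*8669 = -9*(-11)*8669 = 99*8669 = 858231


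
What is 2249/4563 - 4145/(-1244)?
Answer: 1670107/436644 ≈ 3.8249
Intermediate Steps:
2249/4563 - 4145/(-1244) = 2249*(1/4563) - 4145*(-1/1244) = 173/351 + 4145/1244 = 1670107/436644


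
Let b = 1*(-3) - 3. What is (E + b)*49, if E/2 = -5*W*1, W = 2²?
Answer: -2254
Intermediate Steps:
W = 4
b = -6 (b = -3 - 3 = -6)
E = -40 (E = 2*(-5*4*1) = 2*(-20*1) = 2*(-20) = -40)
(E + b)*49 = (-40 - 6)*49 = -46*49 = -2254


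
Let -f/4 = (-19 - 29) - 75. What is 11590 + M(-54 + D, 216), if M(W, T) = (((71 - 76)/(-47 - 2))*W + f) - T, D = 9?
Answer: 581209/49 ≈ 11861.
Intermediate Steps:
f = 492 (f = -4*((-19 - 29) - 75) = -4*(-48 - 75) = -4*(-123) = 492)
M(W, T) = 492 - T + 5*W/49 (M(W, T) = (((71 - 76)/(-47 - 2))*W + 492) - T = ((-5/(-49))*W + 492) - T = ((-5*(-1/49))*W + 492) - T = (5*W/49 + 492) - T = (492 + 5*W/49) - T = 492 - T + 5*W/49)
11590 + M(-54 + D, 216) = 11590 + (492 - 1*216 + 5*(-54 + 9)/49) = 11590 + (492 - 216 + (5/49)*(-45)) = 11590 + (492 - 216 - 225/49) = 11590 + 13299/49 = 581209/49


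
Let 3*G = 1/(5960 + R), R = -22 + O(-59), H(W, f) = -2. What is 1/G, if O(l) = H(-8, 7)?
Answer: 17808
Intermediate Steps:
O(l) = -2
R = -24 (R = -22 - 2 = -24)
G = 1/17808 (G = 1/(3*(5960 - 24)) = (⅓)/5936 = (⅓)*(1/5936) = 1/17808 ≈ 5.6155e-5)
1/G = 1/(1/17808) = 17808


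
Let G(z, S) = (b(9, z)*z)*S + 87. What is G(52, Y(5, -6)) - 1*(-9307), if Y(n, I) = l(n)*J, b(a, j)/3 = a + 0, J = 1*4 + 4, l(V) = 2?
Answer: 31858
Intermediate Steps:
J = 8 (J = 4 + 4 = 8)
b(a, j) = 3*a (b(a, j) = 3*(a + 0) = 3*a)
Y(n, I) = 16 (Y(n, I) = 2*8 = 16)
G(z, S) = 87 + 27*S*z (G(z, S) = ((3*9)*z)*S + 87 = (27*z)*S + 87 = 27*S*z + 87 = 87 + 27*S*z)
G(52, Y(5, -6)) - 1*(-9307) = (87 + 27*16*52) - 1*(-9307) = (87 + 22464) + 9307 = 22551 + 9307 = 31858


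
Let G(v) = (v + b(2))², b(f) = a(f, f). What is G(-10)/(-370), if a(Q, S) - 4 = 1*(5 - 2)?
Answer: -9/370 ≈ -0.024324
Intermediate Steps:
a(Q, S) = 7 (a(Q, S) = 4 + 1*(5 - 2) = 4 + 1*3 = 4 + 3 = 7)
b(f) = 7
G(v) = (7 + v)² (G(v) = (v + 7)² = (7 + v)²)
G(-10)/(-370) = (7 - 10)²/(-370) = (-3)²*(-1/370) = 9*(-1/370) = -9/370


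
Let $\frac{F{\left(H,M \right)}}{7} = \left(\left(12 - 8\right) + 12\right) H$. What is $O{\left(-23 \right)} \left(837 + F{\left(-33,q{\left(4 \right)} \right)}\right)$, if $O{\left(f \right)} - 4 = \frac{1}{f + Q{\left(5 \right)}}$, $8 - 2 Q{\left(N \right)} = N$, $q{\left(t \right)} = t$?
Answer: $- \frac{486030}{43} \approx -11303.0$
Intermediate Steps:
$Q{\left(N \right)} = 4 - \frac{N}{2}$
$F{\left(H,M \right)} = 112 H$ ($F{\left(H,M \right)} = 7 \left(\left(12 - 8\right) + 12\right) H = 7 \left(4 + 12\right) H = 7 \cdot 16 H = 112 H$)
$O{\left(f \right)} = 4 + \frac{1}{\frac{3}{2} + f}$ ($O{\left(f \right)} = 4 + \frac{1}{f + \left(4 - \frac{5}{2}\right)} = 4 + \frac{1}{f + \frac{3}{2}} = 4 + \frac{1}{\frac{3}{2} + f}$)
$O{\left(-23 \right)} \left(837 + F{\left(-33,q{\left(4 \right)} \right)}\right) = \frac{2 \left(7 + 4 \left(-23\right)\right)}{3 + 2 \left(-23\right)} \left(837 + 112 \left(-33\right)\right) = \frac{2 \left(7 - 92\right)}{3 - 46} \left(837 - 3696\right) = 2 \frac{1}{-43} \left(-85\right) \left(-2859\right) = 2 \left(- \frac{1}{43}\right) \left(-85\right) \left(-2859\right) = \frac{170}{43} \left(-2859\right) = - \frac{486030}{43}$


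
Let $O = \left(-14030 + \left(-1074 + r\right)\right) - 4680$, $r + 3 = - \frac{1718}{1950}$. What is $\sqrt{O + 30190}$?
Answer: $\frac{\sqrt{395540574}}{195} \approx 101.99$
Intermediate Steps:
$r = - \frac{3784}{975}$ ($r = -3 - \frac{1718}{1950} = -3 - \frac{859}{975} = - \frac{3784}{975} \approx -3.881$)
$O = - \frac{19293184}{975}$ ($O = \left(-14030 - \frac{1050934}{975}\right) - 4680 = - \frac{14730184}{975} - 4680 = - \frac{19293184}{975} \approx -19788.0$)
$\sqrt{O + 30190} = \sqrt{- \frac{19293184}{975} + 30190} = \sqrt{\frac{10142066}{975}} = \frac{\sqrt{395540574}}{195}$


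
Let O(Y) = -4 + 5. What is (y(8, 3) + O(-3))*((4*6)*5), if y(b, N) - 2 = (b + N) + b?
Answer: 2640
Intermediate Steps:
O(Y) = 1
y(b, N) = 2 + N + 2*b (y(b, N) = 2 + ((b + N) + b) = 2 + ((N + b) + b) = 2 + (N + 2*b) = 2 + N + 2*b)
(y(8, 3) + O(-3))*((4*6)*5) = ((2 + 3 + 2*8) + 1)*((4*6)*5) = ((2 + 3 + 16) + 1)*(24*5) = (21 + 1)*120 = 22*120 = 2640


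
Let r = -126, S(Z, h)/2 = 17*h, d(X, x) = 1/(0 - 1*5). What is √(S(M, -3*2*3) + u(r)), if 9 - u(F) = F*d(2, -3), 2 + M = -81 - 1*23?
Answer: 3*I*√1745/5 ≈ 25.064*I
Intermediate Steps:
d(X, x) = -⅕ (d(X, x) = 1/(0 - 5) = 1/(-5) = -⅕)
M = -106 (M = -2 + (-81 - 1*23) = -2 + (-81 - 23) = -2 - 104 = -106)
S(Z, h) = 34*h (S(Z, h) = 2*(17*h) = 34*h)
u(F) = 9 + F/5 (u(F) = 9 - F*(-1)/5 = 9 - (-1)*F/5 = 9 + F/5)
√(S(M, -3*2*3) + u(r)) = √(34*(-3*2*3) + (9 + (⅕)*(-126))) = √(34*(-6*3) + (9 - 126/5)) = √(34*(-18) - 81/5) = √(-612 - 81/5) = √(-3141/5) = 3*I*√1745/5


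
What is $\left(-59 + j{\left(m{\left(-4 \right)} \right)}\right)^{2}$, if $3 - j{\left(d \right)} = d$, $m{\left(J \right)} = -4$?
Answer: $2704$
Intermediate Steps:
$j{\left(d \right)} = 3 - d$
$\left(-59 + j{\left(m{\left(-4 \right)} \right)}\right)^{2} = \left(-59 + \left(3 - -4\right)\right)^{2} = \left(-59 + \left(3 + 4\right)\right)^{2} = \left(-59 + 7\right)^{2} = \left(-52\right)^{2} = 2704$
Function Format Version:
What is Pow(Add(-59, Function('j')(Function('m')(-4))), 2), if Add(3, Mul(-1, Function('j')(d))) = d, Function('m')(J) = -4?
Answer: 2704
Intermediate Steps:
Function('j')(d) = Add(3, Mul(-1, d))
Pow(Add(-59, Function('j')(Function('m')(-4))), 2) = Pow(Add(-59, Add(3, Mul(-1, -4))), 2) = Pow(Add(-59, Add(3, 4)), 2) = Pow(Add(-59, 7), 2) = Pow(-52, 2) = 2704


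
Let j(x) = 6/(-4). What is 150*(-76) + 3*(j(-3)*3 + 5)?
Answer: -22797/2 ≈ -11399.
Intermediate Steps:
j(x) = -3/2 (j(x) = 6*(-¼) = -3/2)
150*(-76) + 3*(j(-3)*3 + 5) = 150*(-76) + 3*(-3/2*3 + 5) = -11400 + 3*(-9/2 + 5) = -11400 + 3*(½) = -11400 + 3/2 = -22797/2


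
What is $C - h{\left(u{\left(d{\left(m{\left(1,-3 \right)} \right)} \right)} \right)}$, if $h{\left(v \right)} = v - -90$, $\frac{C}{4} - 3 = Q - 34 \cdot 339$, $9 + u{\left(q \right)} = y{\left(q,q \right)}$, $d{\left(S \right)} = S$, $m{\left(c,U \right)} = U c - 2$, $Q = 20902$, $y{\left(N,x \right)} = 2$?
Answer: $37433$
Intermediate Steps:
$m{\left(c,U \right)} = -2 + U c$
$u{\left(q \right)} = -7$ ($u{\left(q \right)} = -9 + 2 = -7$)
$C = 37516$ ($C = 12 + 4 \left(20902 - 34 \cdot 339\right) = 12 + 4 \left(20902 - 11526\right) = 12 + 4 \cdot 9376 = 12 + 37504 = 37516$)
$h{\left(v \right)} = 90 + v$ ($h{\left(v \right)} = v + 90 = 90 + v$)
$C - h{\left(u{\left(d{\left(m{\left(1,-3 \right)} \right)} \right)} \right)} = 37516 - \left(90 - 7\right) = 37516 - 83 = 37433$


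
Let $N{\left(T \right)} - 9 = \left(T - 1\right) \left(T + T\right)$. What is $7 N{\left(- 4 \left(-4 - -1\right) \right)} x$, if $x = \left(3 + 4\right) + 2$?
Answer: $17199$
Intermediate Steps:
$x = 9$ ($x = 7 + 2 = 9$)
$N{\left(T \right)} = 9 + 2 T \left(-1 + T\right)$ ($N{\left(T \right)} = 9 + \left(T - 1\right) \left(T + T\right) = 9 + \left(-1 + T\right) 2 T = 9 + 2 T \left(-1 + T\right)$)
$7 N{\left(- 4 \left(-4 - -1\right) \right)} x = 7 \left(9 - 2 \left(- 4 \left(-4 - -1\right)\right) + 2 \left(- 4 \left(-4 - -1\right)\right)^{2}\right) 9 = 7 \left(9 - 2 \left(- 4 \left(-4 + 1\right)\right) + 2 \left(- 4 \left(-4 + 1\right)\right)^{2}\right) 9 = 7 \left(9 - 2 \left(\left(-4\right) \left(-3\right)\right) + 2 \left(\left(-4\right) \left(-3\right)\right)^{2}\right) 9 = 7 \left(9 - 24 + 2 \cdot 12^{2}\right) 9 = 7 \left(9 - 24 + 2 \cdot 144\right) 9 = 7 \left(9 - 24 + 288\right) 9 = 7 \cdot 273 \cdot 9 = 1911 \cdot 9 = 17199$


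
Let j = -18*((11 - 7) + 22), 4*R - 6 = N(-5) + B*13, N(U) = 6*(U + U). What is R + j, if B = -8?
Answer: -1015/2 ≈ -507.50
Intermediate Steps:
N(U) = 12*U (N(U) = 6*(2*U) = 12*U)
R = -79/2 (R = 3/2 + (12*(-5) - 8*13)/4 = 3/2 + (-60 - 104)/4 = 3/2 + (¼)*(-164) = 3/2 - 41 = -79/2 ≈ -39.500)
j = -468 (j = -18*(4 + 22) = -18*26 = -468)
R + j = -79/2 - 468 = -1015/2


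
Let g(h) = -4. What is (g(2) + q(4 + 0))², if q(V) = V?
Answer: 0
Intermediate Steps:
(g(2) + q(4 + 0))² = (-4 + (4 + 0))² = (-4 + 4)² = 0² = 0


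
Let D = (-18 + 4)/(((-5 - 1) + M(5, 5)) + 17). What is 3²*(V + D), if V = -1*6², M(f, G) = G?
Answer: -2655/8 ≈ -331.88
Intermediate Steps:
V = -36 (V = -1*36 = -36)
D = -7/8 (D = (-18 + 4)/(((-5 - 1) + 5) + 17) = -14/((-6 + 5) + 17) = -14/(-1 + 17) = -14/16 = -14*1/16 = -7/8 ≈ -0.87500)
3²*(V + D) = 3²*(-36 - 7/8) = 9*(-295/8) = -2655/8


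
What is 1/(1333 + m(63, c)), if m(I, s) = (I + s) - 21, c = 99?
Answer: 1/1474 ≈ 0.00067843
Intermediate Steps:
m(I, s) = -21 + I + s
1/(1333 + m(63, c)) = 1/(1333 + (-21 + 63 + 99)) = 1/(1333 + 141) = 1/1474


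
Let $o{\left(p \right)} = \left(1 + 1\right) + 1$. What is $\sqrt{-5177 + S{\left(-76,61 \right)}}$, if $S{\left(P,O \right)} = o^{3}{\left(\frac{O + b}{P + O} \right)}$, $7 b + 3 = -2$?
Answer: $5 i \sqrt{206} \approx 71.764 i$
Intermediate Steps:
$b = - \frac{5}{7}$ ($b = - \frac{3}{7} + \frac{1}{7} \left(-2\right) = - \frac{3}{7} - \frac{2}{7} = - \frac{5}{7} \approx -0.71429$)
$o{\left(p \right)} = 3$ ($o{\left(p \right)} = 2 + 1 = 3$)
$S{\left(P,O \right)} = 27$ ($S{\left(P,O \right)} = 3^{3} = 27$)
$\sqrt{-5177 + S{\left(-76,61 \right)}} = \sqrt{-5177 + 27} = \sqrt{-5150} = 5 i \sqrt{206}$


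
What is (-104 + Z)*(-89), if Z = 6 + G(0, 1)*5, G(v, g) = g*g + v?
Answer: 8277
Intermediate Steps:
G(v, g) = v + g**2 (G(v, g) = g**2 + v = v + g**2)
Z = 11 (Z = 6 + (0 + 1**2)*5 = 6 + (0 + 1)*5 = 6 + 1*5 = 6 + 5 = 11)
(-104 + Z)*(-89) = (-104 + 11)*(-89) = -93*(-89) = 8277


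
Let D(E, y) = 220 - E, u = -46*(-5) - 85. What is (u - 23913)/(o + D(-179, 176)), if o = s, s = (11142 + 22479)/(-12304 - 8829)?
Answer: -35877796/599889 ≈ -59.807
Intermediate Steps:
u = 145 (u = 230 - 85 = 145)
s = -4803/3019 (s = 33621/(-21133) = 33621*(-1/21133) = -4803/3019 ≈ -1.5909)
o = -4803/3019 ≈ -1.5909
(u - 23913)/(o + D(-179, 176)) = (145 - 23913)/(-4803/3019 + (220 - 1*(-179))) = -23768/(-4803/3019 + (220 + 179)) = -23768/(-4803/3019 + 399) = -23768/1199778/3019 = -23768*3019/1199778 = -35877796/599889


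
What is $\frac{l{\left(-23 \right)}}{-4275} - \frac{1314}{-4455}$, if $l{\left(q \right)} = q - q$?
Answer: $\frac{146}{495} \approx 0.29495$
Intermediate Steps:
$l{\left(q \right)} = 0$
$\frac{l{\left(-23 \right)}}{-4275} - \frac{1314}{-4455} = \frac{0}{-4275} - \frac{1314}{-4455} = 0 \left(- \frac{1}{4275}\right) - - \frac{146}{495} = 0 + \frac{146}{495} = \frac{146}{495}$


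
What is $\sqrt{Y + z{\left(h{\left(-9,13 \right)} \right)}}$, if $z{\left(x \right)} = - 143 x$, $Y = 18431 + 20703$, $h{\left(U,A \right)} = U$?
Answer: $\sqrt{40421} \approx 201.05$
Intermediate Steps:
$Y = 39134$
$\sqrt{Y + z{\left(h{\left(-9,13 \right)} \right)}} = \sqrt{39134 - -1287} = \sqrt{39134 + 1287} = \sqrt{40421}$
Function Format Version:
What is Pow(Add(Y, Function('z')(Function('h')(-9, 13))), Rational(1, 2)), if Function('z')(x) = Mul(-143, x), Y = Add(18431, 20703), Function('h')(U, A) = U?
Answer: Pow(40421, Rational(1, 2)) ≈ 201.05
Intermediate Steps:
Y = 39134
Pow(Add(Y, Function('z')(Function('h')(-9, 13))), Rational(1, 2)) = Pow(Add(39134, Mul(-143, -9)), Rational(1, 2)) = Pow(Add(39134, 1287), Rational(1, 2)) = Pow(40421, Rational(1, 2))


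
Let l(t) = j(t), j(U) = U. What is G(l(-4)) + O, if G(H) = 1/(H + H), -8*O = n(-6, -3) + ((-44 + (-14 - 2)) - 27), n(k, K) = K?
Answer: 89/8 ≈ 11.125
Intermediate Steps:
l(t) = t
O = 45/4 (O = -(-3 + ((-44 + (-14 - 2)) - 27))/8 = -(-3 + ((-44 - 16) - 27))/8 = -(-3 + (-60 - 27))/8 = -(-3 - 87)/8 = -1/8*(-90) = 45/4 ≈ 11.250)
G(H) = 1/(2*H)
G(l(-4)) + O = (1/2)/(-4) + 45/4 = (1/2)*(-1/4) + 45/4 = -1/8 + 45/4 = 89/8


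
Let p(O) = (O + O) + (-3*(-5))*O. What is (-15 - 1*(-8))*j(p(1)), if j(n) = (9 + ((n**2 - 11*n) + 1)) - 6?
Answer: -742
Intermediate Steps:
p(O) = 17*O (p(O) = 2*O + 15*O = 17*O)
j(n) = 4 + n**2 - 11*n (j(n) = (9 + (1 + n**2 - 11*n)) - 6 = (10 + n**2 - 11*n) - 6 = 4 + n**2 - 11*n)
(-15 - 1*(-8))*j(p(1)) = (-15 - 1*(-8))*(4 + (17*1)**2 - 187) = (-15 + 8)*(4 + 17**2 - 11*17) = -7*(4 + 289 - 187) = -7*106 = -742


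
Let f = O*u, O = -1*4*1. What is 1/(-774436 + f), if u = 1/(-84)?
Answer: -21/16263155 ≈ -1.2913e-6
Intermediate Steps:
O = -4 (O = -4*1 = -4)
u = -1/84 ≈ -0.011905
f = 1/21 (f = -4*(-1/84) = 1/21 ≈ 0.047619)
1/(-774436 + f) = 1/(-774436 + 1/21) = 1/(-16263155/21) = -21/16263155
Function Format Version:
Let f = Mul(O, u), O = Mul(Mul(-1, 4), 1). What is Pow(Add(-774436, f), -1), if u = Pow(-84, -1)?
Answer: Rational(-21, 16263155) ≈ -1.2913e-6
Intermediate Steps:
O = -4 (O = Mul(-4, 1) = -4)
u = Rational(-1, 84) ≈ -0.011905
f = Rational(1, 21) (f = Mul(-4, Rational(-1, 84)) = Rational(1, 21) ≈ 0.047619)
Pow(Add(-774436, f), -1) = Pow(Add(-774436, Rational(1, 21)), -1) = Pow(Rational(-16263155, 21), -1) = Rational(-21, 16263155)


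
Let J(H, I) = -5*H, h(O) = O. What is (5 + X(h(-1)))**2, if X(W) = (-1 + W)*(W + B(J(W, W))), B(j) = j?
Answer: 9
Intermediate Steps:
X(W) = -4*W*(-1 + W) (X(W) = (-1 + W)*(W - 5*W) = (-1 + W)*(-4*W) = -4*W*(-1 + W))
(5 + X(h(-1)))**2 = (5 + 4*(-1)*(1 - 1*(-1)))**2 = (5 + 4*(-1)*(1 + 1))**2 = (5 + 4*(-1)*2)**2 = (5 - 8)**2 = (-3)**2 = 9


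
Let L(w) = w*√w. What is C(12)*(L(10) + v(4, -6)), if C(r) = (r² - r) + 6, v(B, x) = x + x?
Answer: -1656 + 1380*√10 ≈ 2707.9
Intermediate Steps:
L(w) = w^(3/2)
v(B, x) = 2*x
C(r) = 6 + r² - r
C(12)*(L(10) + v(4, -6)) = (6 + 12² - 1*12)*(10^(3/2) + 2*(-6)) = (6 + 144 - 12)*(10*√10 - 12) = 138*(-12 + 10*√10) = -1656 + 1380*√10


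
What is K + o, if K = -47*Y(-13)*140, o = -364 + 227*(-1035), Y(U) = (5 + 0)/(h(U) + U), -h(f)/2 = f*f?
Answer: -82560559/351 ≈ -2.3522e+5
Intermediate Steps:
h(f) = -2*f² (h(f) = -2*f*f = -2*f²)
Y(U) = 5/(U - 2*U²) (Y(U) = (5 + 0)/(-2*U² + U) = 5/(U - 2*U²))
o = -235309 (o = -364 - 234945 = -235309)
K = 32900/351 (K = -(-235)/((-13)*(-1 + 2*(-13)))*140 = -(-235)*(-1)/(13*(-1 - 26))*140 = -(-235)*(-1)/(13*(-27))*140 = -(-235)*(-1)*(-1)/(13*27)*140 = -47*(-5/351)*140 = (235/351)*140 = 32900/351 ≈ 93.732)
K + o = 32900/351 - 235309 = -82560559/351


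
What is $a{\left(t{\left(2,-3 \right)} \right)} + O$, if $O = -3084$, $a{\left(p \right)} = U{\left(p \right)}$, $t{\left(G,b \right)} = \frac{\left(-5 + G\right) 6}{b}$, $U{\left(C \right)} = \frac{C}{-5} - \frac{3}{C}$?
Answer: $- \frac{30857}{10} \approx -3085.7$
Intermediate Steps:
$U{\left(C \right)} = - \frac{3}{C} - \frac{C}{5}$ ($U{\left(C \right)} = C \left(- \frac{1}{5}\right) - \frac{3}{C} = - \frac{C}{5} - \frac{3}{C} = - \frac{3}{C} - \frac{C}{5}$)
$t{\left(G,b \right)} = \frac{-30 + 6 G}{b}$
$a{\left(p \right)} = - \frac{3}{p} - \frac{p}{5}$
$a{\left(t{\left(2,-3 \right)} \right)} + O = \left(- \frac{3}{6 \frac{1}{-3} \left(-5 + 2\right)} - \frac{6 \frac{1}{-3} \left(-5 + 2\right)}{5}\right) - 3084 = \left(- \frac{3}{6 \left(- \frac{1}{3}\right) \left(-3\right)} - \frac{6 \left(- \frac{1}{3}\right) \left(-3\right)}{5}\right) - 3084 = \left(- \frac{3}{6} - \frac{6}{5}\right) - 3084 = \left(\left(-3\right) \frac{1}{6} - \frac{6}{5}\right) - 3084 = \left(- \frac{1}{2} - \frac{6}{5}\right) - 3084 = - \frac{17}{10} - 3084 = - \frac{30857}{10}$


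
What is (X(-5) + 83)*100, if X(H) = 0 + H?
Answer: 7800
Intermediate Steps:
X(H) = H
(X(-5) + 83)*100 = (-5 + 83)*100 = 78*100 = 7800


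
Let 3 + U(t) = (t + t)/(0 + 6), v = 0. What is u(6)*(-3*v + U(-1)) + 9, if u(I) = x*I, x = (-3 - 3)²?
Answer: -711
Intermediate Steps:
x = 36 (x = (-6)² = 36)
u(I) = 36*I
U(t) = -3 + t/3 (U(t) = -3 + (t + t)/(0 + 6) = -3 + (2*t)/6 = -3 + (2*t)*(⅙) = -3 + t/3)
u(6)*(-3*v + U(-1)) + 9 = (36*6)*(-3*0 + (-3 + (⅓)*(-1))) + 9 = 216*(0 + (-3 - ⅓)) + 9 = 216*(0 - 10/3) + 9 = 216*(-10/3) + 9 = -720 + 9 = -711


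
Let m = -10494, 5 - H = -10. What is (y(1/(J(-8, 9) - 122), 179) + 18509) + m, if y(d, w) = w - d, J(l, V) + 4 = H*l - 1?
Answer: 2023919/247 ≈ 8194.0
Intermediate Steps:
H = 15 (H = 5 - 1*(-10) = 5 + 10 = 15)
J(l, V) = -5 + 15*l (J(l, V) = -4 + (15*l - 1) = -4 + (-1 + 15*l) = -5 + 15*l)
(y(1/(J(-8, 9) - 122), 179) + 18509) + m = ((179 - 1/((-5 + 15*(-8)) - 122)) + 18509) - 10494 = ((179 - 1/((-5 - 120) - 122)) + 18509) - 10494 = ((179 - 1/(-125 - 122)) + 18509) - 10494 = ((179 - 1/(-247)) + 18509) - 10494 = ((179 - 1*(-1/247)) + 18509) - 10494 = ((179 + 1/247) + 18509) - 10494 = (44214/247 + 18509) - 10494 = 4615937/247 - 10494 = 2023919/247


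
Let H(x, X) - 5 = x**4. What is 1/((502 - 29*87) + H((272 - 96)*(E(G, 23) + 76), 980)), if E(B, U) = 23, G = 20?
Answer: 1/92170395205040160 ≈ 1.0849e-17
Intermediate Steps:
H(x, X) = 5 + x**4
1/((502 - 29*87) + H((272 - 96)*(E(G, 23) + 76), 980)) = 1/((502 - 29*87) + (5 + ((272 - 96)*(23 + 76))**4)) = 1/((502 - 2523) + (5 + (176*99)**4)) = 1/(-2021 + (5 + 17424**4)) = 1/(-2021 + (5 + 92170395205042176)) = 1/(-2021 + 92170395205042181) = 1/92170395205040160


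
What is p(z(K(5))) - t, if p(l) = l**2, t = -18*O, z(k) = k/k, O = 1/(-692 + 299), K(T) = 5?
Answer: 125/131 ≈ 0.95420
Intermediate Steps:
O = -1/393 (O = 1/(-393) = -1/393 ≈ -0.0025445)
z(k) = 1
t = 6/131 (t = -18*(-1/393) = 6/131 ≈ 0.045802)
p(z(K(5))) - t = 1**2 - 1*6/131 = 1 - 6/131 = 125/131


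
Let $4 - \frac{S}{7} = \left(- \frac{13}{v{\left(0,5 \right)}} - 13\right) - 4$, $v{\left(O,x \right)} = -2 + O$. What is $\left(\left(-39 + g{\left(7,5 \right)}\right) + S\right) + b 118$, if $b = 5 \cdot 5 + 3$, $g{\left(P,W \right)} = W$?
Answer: $\frac{6743}{2} \approx 3371.5$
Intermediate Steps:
$b = 28$ ($b = 25 + 3 = 28$)
$S = \frac{203}{2}$ ($S = 28 - 7 \left(\left(- \frac{13}{-2 + 0} - 13\right) - 4\right) = 28 - 7 \left(\left(- \frac{13}{-2} - 13\right) - 4\right) = 28 - 7 \left(\left(\left(-13\right) \left(- \frac{1}{2}\right) - 13\right) - 4\right) = 28 - 7 \left(\left(\frac{13}{2} - 13\right) - 4\right) = 28 - 7 \left(- \frac{13}{2} - 4\right) = 28 - - \frac{147}{2} = 28 + \frac{147}{2} = \frac{203}{2} \approx 101.5$)
$\left(\left(-39 + g{\left(7,5 \right)}\right) + S\right) + b 118 = \left(\left(-39 + 5\right) + \frac{203}{2}\right) + 28 \cdot 118 = \left(-34 + \frac{203}{2}\right) + 3304 = \frac{135}{2} + 3304 = \frac{6743}{2}$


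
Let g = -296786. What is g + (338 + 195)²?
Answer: -12697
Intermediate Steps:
g + (338 + 195)² = -296786 + (338 + 195)² = -296786 + 533² = -296786 + 284089 = -12697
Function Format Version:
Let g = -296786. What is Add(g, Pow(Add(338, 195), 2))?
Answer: -12697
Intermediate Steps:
Add(g, Pow(Add(338, 195), 2)) = Add(-296786, Pow(Add(338, 195), 2)) = Add(-296786, Pow(533, 2)) = Add(-296786, 284089) = -12697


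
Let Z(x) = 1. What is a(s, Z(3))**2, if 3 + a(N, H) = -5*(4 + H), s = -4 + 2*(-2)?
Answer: 784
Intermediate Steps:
s = -8 (s = -4 - 4 = -8)
a(N, H) = -23 - 5*H (a(N, H) = -3 - 5*(4 + H) = -3 + (-20 - 5*H) = -23 - 5*H)
a(s, Z(3))**2 = (-23 - 5*1)**2 = (-23 - 5)**2 = (-28)**2 = 784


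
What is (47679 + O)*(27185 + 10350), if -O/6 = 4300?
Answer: 821228265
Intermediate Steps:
O = -25800 (O = -6*4300 = -25800)
(47679 + O)*(27185 + 10350) = (47679 - 25800)*(27185 + 10350) = 21879*37535 = 821228265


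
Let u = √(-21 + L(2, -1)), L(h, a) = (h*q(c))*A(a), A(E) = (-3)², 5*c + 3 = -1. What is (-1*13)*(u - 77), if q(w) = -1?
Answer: 1001 - 13*I*√39 ≈ 1001.0 - 81.185*I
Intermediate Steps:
c = -⅘ (c = -⅗ + (⅕)*(-1) = -⅗ - ⅕ = -⅘ ≈ -0.80000)
A(E) = 9
L(h, a) = -9*h (L(h, a) = (h*(-1))*9 = -h*9 = -9*h)
u = I*√39 (u = √(-21 - 9*2) = √(-21 - 18) = √(-39) = I*√39 ≈ 6.245*I)
(-1*13)*(u - 77) = (-1*13)*(I*√39 - 77) = -13*(-77 + I*√39) = 1001 - 13*I*√39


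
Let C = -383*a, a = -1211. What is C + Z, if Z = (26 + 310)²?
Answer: 576709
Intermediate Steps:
Z = 112896 (Z = 336² = 112896)
C = 463813 (C = -383*(-1211) = 463813)
C + Z = 463813 + 112896 = 576709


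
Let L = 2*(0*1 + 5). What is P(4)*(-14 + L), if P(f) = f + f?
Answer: -32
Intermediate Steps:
P(f) = 2*f
L = 10 (L = 2*(0 + 5) = 2*5 = 10)
P(4)*(-14 + L) = (2*4)*(-14 + 10) = 8*(-4) = -32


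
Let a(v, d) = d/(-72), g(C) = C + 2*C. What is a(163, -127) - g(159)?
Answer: -34217/72 ≈ -475.24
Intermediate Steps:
g(C) = 3*C
a(v, d) = -d/72 (a(v, d) = d*(-1/72) = -d/72)
a(163, -127) - g(159) = -1/72*(-127) - 3*159 = 127/72 - 1*477 = 127/72 - 477 = -34217/72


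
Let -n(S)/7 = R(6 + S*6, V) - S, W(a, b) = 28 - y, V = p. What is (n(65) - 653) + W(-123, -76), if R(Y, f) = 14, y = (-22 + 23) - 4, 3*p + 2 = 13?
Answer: -265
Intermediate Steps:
p = 11/3 (p = -2/3 + (1/3)*13 = -2/3 + 13/3 = 11/3 ≈ 3.6667)
y = -3 (y = 1 - 4 = -3)
V = 11/3 ≈ 3.6667
W(a, b) = 31 (W(a, b) = 28 - 1*(-3) = 28 + 3 = 31)
n(S) = -98 + 7*S (n(S) = -7*(14 - S) = -98 + 7*S)
(n(65) - 653) + W(-123, -76) = ((-98 + 7*65) - 653) + 31 = ((-98 + 455) - 653) + 31 = (357 - 653) + 31 = -296 + 31 = -265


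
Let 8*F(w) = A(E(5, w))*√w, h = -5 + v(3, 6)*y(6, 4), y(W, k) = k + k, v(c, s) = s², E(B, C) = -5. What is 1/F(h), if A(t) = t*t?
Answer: 8*√283/7075 ≈ 0.019022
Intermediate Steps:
A(t) = t²
y(W, k) = 2*k
h = 283 (h = -5 + 6²*(2*4) = -5 + 36*8 = -5 + 288 = 283)
F(w) = 25*√w/8 (F(w) = ((-5)²*√w)/8 = (25*√w)/8 = 25*√w/8)
1/F(h) = 1/(25*√283/8) = 8*√283/7075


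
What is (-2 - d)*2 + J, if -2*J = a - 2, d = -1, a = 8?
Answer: -5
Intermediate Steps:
J = -3 (J = -(8 - 2)/2 = -½*6 = -3)
(-2 - d)*2 + J = (-2 - 1*(-1))*2 - 3 = (-2 + 1)*2 - 3 = -1*2 - 3 = -2 - 3 = -5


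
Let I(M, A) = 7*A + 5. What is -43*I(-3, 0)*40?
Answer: -8600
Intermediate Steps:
I(M, A) = 5 + 7*A
-43*I(-3, 0)*40 = -43*(5 + 7*0)*40 = -43*(5 + 0)*40 = -43*5*40 = -215*40 = -8600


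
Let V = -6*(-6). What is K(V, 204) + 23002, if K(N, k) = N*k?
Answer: 30346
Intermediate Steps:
V = 36
K(V, 204) + 23002 = 36*204 + 23002 = 7344 + 23002 = 30346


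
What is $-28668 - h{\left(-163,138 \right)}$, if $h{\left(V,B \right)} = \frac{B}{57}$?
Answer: $- \frac{544738}{19} \approx -28670.0$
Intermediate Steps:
$h{\left(V,B \right)} = \frac{B}{57}$ ($h{\left(V,B \right)} = B \frac{1}{57} = \frac{B}{57}$)
$-28668 - h{\left(-163,138 \right)} = -28668 - \frac{1}{57} \cdot 138 = -28668 - \frac{46}{19} = - \frac{544738}{19}$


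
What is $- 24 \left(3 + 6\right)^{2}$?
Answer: $-1944$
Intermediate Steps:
$- 24 \left(3 + 6\right)^{2} = - 24 \cdot 9^{2} = \left(-24\right) 81 = -1944$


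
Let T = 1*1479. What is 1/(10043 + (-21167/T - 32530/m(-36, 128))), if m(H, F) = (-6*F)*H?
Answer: 6815232/68339818795 ≈ 9.9726e-5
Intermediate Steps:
m(H, F) = -6*F*H
T = 1479
1/(10043 + (-21167/T - 32530/m(-36, 128))) = 1/(10043 + (-21167/1479 - 32530/((-6*128*(-36))))) = 1/(10043 + (-21167*1/1479 - 32530/27648)) = 1/(10043 + (-21167/1479 - 32530*1/27648)) = 1/(10043 + (-21167/1479 - 16265/13824)) = 1/(10043 - 105556181/6815232) = 1/(68339818795/6815232) = 6815232/68339818795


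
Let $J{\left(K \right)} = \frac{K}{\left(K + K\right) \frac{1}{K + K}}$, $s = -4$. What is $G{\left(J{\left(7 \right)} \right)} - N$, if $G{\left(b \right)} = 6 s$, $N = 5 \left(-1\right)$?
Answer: $-19$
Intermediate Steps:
$J{\left(K \right)} = K$ ($J{\left(K \right)} = \frac{K}{2 K \frac{1}{2 K}} = \frac{K}{1} = K 1 = K$)
$N = -5$
$G{\left(b \right)} = -24$ ($G{\left(b \right)} = 6 \left(-4\right) = -24$)
$G{\left(J{\left(7 \right)} \right)} - N = -24 - -5 = -24 + 5 = -19$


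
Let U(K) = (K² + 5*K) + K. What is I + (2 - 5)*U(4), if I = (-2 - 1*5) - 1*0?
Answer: -127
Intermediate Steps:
U(K) = K² + 6*K
I = -7 (I = (-2 - 5) + 0 = -7 + 0 = -7)
I + (2 - 5)*U(4) = -7 + (2 - 5)*(4*(6 + 4)) = -7 - 12*10 = -7 - 3*40 = -7 - 120 = -127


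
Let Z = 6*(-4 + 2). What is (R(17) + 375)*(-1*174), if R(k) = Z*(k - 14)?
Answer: -58986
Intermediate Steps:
Z = -12 (Z = 6*(-2) = -12)
R(k) = 168 - 12*k (R(k) = -12*(k - 14) = -12*(-14 + k) = 168 - 12*k)
(R(17) + 375)*(-1*174) = ((168 - 12*17) + 375)*(-1*174) = ((168 - 204) + 375)*(-174) = (-36 + 375)*(-174) = 339*(-174) = -58986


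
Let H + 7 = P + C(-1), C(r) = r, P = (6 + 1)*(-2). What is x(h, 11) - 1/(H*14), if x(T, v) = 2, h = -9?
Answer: 617/308 ≈ 2.0032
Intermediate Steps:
P = -14 (P = 7*(-2) = -14)
H = -22 (H = -7 + (-14 - 1) = -7 - 15 = -22)
x(h, 11) - 1/(H*14) = 2 - 1/((-22*14)) = 2 - 1/(-308) = 2 - 1*(-1/308) = 2 + 1/308 = 617/308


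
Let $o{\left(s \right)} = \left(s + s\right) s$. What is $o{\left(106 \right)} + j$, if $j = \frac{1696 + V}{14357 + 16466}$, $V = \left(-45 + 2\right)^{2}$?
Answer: $\frac{692658001}{30823} \approx 22472.0$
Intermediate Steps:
$V = 1849$ ($V = \left(-43\right)^{2} = 1849$)
$o{\left(s \right)} = 2 s^{2}$ ($o{\left(s \right)} = 2 s s = 2 s^{2}$)
$j = \frac{3545}{30823}$ ($j = \frac{1696 + 1849}{14357 + 16466} = \frac{3545}{30823} \approx 0.11501$)
$o{\left(106 \right)} + j = 2 \cdot 106^{2} + \frac{3545}{30823} = 2 \cdot 11236 + \frac{3545}{30823} = 22472 + \frac{3545}{30823} = \frac{692658001}{30823}$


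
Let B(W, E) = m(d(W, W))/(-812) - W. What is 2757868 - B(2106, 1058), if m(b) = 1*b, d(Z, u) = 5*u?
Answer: 1120554709/406 ≈ 2.7600e+6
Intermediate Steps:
m(b) = b
B(W, E) = -817*W/812 (B(W, E) = (5*W)/(-812) - W = (5*W)*(-1/812) - W = -5*W/812 - W = -817*W/812)
2757868 - B(2106, 1058) = 2757868 - (-817)*2106/812 = 2757868 - 1*(-860301/406) = 2757868 + 860301/406 = 1120554709/406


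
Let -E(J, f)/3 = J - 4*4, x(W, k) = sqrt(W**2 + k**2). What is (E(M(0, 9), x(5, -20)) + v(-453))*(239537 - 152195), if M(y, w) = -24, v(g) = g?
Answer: -29084886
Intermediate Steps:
E(J, f) = 48 - 3*J (E(J, f) = -3*(J - 4*4) = -3*(J - 16) = -3*(-16 + J) = 48 - 3*J)
(E(M(0, 9), x(5, -20)) + v(-453))*(239537 - 152195) = ((48 - 3*(-24)) - 453)*(239537 - 152195) = ((48 + 72) - 453)*87342 = (120 - 453)*87342 = -333*87342 = -29084886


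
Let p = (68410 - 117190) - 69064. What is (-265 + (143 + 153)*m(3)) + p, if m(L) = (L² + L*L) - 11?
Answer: -116037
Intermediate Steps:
m(L) = -11 + 2*L² (m(L) = (L² + L²) - 11 = 2*L² - 11 = -11 + 2*L²)
p = -117844 (p = -48780 - 69064 = -117844)
(-265 + (143 + 153)*m(3)) + p = (-265 + (143 + 153)*(-11 + 2*3²)) - 117844 = (-265 + 296*(-11 + 2*9)) - 117844 = (-265 + 296*(-11 + 18)) - 117844 = (-265 + 296*7) - 117844 = (-265 + 2072) - 117844 = 1807 - 117844 = -116037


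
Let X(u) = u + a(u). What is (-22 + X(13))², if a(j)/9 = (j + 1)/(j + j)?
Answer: 2916/169 ≈ 17.254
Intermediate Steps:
a(j) = 9*(1 + j)/(2*j) (a(j) = 9*((j + 1)/(j + j)) = 9*((1 + j)/((2*j))) = 9*((1 + j)*(1/(2*j))) = 9*((1 + j)/(2*j)) = 9*(1 + j)/(2*j))
X(u) = u + 9*(1 + u)/(2*u)
(-22 + X(13))² = (-22 + (9/2 + 13 + (9/2)/13))² = (-22 + (9/2 + 13 + (9/2)*(1/13)))² = (-22 + (9/2 + 13 + 9/26))² = (-22 + 232/13)² = (-54/13)² = 2916/169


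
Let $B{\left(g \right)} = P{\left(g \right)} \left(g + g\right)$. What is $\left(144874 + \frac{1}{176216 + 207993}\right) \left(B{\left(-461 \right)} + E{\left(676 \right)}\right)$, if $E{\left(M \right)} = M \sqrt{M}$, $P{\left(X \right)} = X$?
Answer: $\frac{24636956493718206}{384209} \approx 6.4124 \cdot 10^{10}$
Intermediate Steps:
$E{\left(M \right)} = M^{\frac{3}{2}}$
$B{\left(g \right)} = 2 g^{2}$ ($B{\left(g \right)} = g \left(g + g\right) = g 2 g = 2 g^{2}$)
$\left(144874 + \frac{1}{176216 + 207993}\right) \left(B{\left(-461 \right)} + E{\left(676 \right)}\right) = \left(144874 + \frac{1}{176216 + 207993}\right) \left(2 \left(-461\right)^{2} + 676^{\frac{3}{2}}\right) = \left(144874 + \frac{1}{384209}\right) \left(2 \cdot 212521 + 17576\right) = \left(144874 + \frac{1}{384209}\right) \left(425042 + 17576\right) = \frac{55661894667}{384209} \cdot 442618 = \frac{24636956493718206}{384209}$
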